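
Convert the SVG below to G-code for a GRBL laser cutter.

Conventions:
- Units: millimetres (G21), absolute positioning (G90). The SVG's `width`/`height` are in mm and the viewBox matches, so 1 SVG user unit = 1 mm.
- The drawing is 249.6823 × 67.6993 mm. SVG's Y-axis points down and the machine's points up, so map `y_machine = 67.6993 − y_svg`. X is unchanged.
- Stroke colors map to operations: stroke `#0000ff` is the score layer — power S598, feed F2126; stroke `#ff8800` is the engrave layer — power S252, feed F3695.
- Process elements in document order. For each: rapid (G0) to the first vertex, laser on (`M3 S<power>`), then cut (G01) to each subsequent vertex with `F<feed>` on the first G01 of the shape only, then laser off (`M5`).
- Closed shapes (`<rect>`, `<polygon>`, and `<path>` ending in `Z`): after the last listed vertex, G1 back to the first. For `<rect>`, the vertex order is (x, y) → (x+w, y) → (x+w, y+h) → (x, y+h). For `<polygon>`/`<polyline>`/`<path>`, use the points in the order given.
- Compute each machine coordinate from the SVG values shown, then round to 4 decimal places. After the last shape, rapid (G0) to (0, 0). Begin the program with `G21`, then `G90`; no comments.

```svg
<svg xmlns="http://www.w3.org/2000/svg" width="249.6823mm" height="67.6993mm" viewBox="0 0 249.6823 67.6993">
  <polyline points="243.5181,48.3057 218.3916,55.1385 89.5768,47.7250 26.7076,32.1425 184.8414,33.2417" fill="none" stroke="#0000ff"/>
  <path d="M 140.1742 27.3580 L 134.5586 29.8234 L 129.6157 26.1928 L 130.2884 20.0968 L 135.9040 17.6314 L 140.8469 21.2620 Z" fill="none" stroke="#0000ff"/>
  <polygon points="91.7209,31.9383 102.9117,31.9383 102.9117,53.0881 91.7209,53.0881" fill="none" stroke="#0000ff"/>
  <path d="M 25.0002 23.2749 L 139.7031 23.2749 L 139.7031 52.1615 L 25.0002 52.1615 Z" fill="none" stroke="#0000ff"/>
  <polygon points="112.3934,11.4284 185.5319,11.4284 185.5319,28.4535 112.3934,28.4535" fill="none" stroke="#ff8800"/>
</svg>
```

G21
G90
G0 X243.5181 Y19.3936
M3 S598
G01 X218.3916 Y12.5608 F2126
G01 X89.5768 Y19.9743
G01 X26.7076 Y35.5568
G01 X184.8414 Y34.4576
M5
G0 X140.1742 Y40.3413
M3 S598
G01 X134.5586 Y37.8759 F2126
G01 X129.6157 Y41.5065
G01 X130.2884 Y47.6025
G01 X135.9040 Y50.0679
G01 X140.8469 Y46.4373
G01 X140.1742 Y40.3413
M5
G0 X91.7209 Y35.7610
M3 S598
G01 X102.9117 Y35.7610 F2126
G01 X102.9117 Y14.6112
G01 X91.7209 Y14.6112
G01 X91.7209 Y35.7610
M5
G0 X25.0002 Y44.4244
M3 S598
G01 X139.7031 Y44.4244 F2126
G01 X139.7031 Y15.5378
G01 X25.0002 Y15.5378
G01 X25.0002 Y44.4244
M5
G0 X112.3934 Y56.2709
M3 S252
G01 X185.5319 Y56.2709 F3695
G01 X185.5319 Y39.2458
G01 X112.3934 Y39.2458
G01 X112.3934 Y56.2709
M5
G0 X0.0000 Y0.0000

1 u = 1 mm; y_m = 67.6993 − y.

[1] `<polyline>` open polyline, #0000ff→score S598 F2126: (243.5181,19.3936) → (218.3916,12.5608) → (89.5768,19.9743) → (26.7076,35.5568) → (184.8414,34.4576)

[2] `<path>` regular polygon, #0000ff→score S598 F2126: (140.1742,40.3413) → (134.5586,37.8759) → (129.6157,41.5065) → (130.2884,47.6025) → (135.9040,50.0679) → (140.8469,46.4373) → (140.1742,40.3413) (closed)

[3] `<polygon>` rectangle, #0000ff→score S598 F2126: (91.7209,35.7610) → (102.9117,35.7610) → (102.9117,14.6112) → (91.7209,14.6112) → (91.7209,35.7610) (closed)

[4] `<path>` rectangle, #0000ff→score S598 F2126: (25.0002,44.4244) → (139.7031,44.4244) → (139.7031,15.5378) → (25.0002,15.5378) → (25.0002,44.4244) (closed)

[5] `<polygon>` rectangle, #ff8800→engrave S252 F3695: (112.3934,56.2709) → (185.5319,56.2709) → (185.5319,39.2458) → (112.3934,39.2458) → (112.3934,56.2709) (closed)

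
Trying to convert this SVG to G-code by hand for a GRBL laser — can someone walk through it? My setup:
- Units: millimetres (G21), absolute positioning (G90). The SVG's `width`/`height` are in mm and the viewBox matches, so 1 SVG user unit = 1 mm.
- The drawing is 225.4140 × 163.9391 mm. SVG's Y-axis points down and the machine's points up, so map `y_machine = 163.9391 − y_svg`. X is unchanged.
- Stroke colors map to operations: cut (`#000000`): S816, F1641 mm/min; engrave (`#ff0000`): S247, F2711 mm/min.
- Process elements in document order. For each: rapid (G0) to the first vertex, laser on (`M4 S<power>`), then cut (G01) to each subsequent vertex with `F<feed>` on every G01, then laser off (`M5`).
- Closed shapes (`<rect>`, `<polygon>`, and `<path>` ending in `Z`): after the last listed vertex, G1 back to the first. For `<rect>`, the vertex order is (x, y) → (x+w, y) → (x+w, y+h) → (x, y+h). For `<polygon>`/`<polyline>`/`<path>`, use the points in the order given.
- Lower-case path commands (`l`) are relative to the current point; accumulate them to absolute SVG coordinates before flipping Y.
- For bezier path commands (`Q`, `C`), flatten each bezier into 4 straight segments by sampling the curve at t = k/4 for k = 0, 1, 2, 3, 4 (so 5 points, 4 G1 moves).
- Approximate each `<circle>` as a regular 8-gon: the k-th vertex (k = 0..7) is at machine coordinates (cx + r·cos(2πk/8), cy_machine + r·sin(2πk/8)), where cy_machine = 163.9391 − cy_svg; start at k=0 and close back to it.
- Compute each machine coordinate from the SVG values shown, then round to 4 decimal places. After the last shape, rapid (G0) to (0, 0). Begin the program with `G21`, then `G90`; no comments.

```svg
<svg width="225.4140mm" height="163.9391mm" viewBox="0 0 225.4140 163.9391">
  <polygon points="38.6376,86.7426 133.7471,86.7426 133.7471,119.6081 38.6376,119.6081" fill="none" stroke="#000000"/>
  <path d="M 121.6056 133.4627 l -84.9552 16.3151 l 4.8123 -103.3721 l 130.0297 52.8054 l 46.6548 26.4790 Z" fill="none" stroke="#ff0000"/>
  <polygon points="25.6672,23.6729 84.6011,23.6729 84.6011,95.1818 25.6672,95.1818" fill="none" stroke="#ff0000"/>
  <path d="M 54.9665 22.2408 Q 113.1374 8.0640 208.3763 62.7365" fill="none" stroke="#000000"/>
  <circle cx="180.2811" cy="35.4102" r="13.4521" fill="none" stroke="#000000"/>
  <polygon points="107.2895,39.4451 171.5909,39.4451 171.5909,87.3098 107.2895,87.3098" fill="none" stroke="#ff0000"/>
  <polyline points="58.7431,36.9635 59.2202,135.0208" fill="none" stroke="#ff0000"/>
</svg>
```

viewBox `0 0 225.4140 163.9391` with mm width/height → 1 unit = 1 mm. Flip: y_m = 163.9391 − y_svg.

**Shape 1** — `<polygon>` rectangle, stroke `#000000` → cut (S816, F1641). Machine vertices: (38.6376,77.1965) → (133.7471,77.1965) → (133.7471,44.3310) → (38.6376,44.3310) → (38.6376,77.1965). Closed: final G1 returns to the first vertex.

**Shape 2** — `<path>` closed polygon, stroke `#ff0000` → engrave (S247, F2711). Machine vertices: (121.6056,30.4764) → (36.6504,14.1613) → (41.4627,117.5334) → (171.4924,64.7280) → (218.1472,38.2490) → (121.6056,30.4764). Closed: final G1 returns to the first vertex.

**Shape 3** — `<polygon>` rectangle, stroke `#ff0000` → engrave (S247, F2711). Machine vertices: (25.6672,140.2662) → (84.6011,140.2662) → (84.6011,68.7573) → (25.6672,68.7573) → (25.6672,140.2662). Closed: final G1 returns to the first vertex.

**Shape 4** — `<path>` quadratic bezier, stroke `#000000` → cut (S816, F1641). Control points (SVG): P0=(54.9665,22.2408), P1=(113.1374,8.0640), P2=(208.3763,62.7365); sampled at t=k/4. Machine vertices: (54.9665,141.6983) → (86.3687,144.4836) → (122.4044,138.6628) → (163.0736,124.2358) → (208.3763,101.2026). Open path.

**Shape 5** — `<circle>` circle, stroke `#000000` → cut (S816, F1641). Machine vertices: (193.7332,128.5289) → (189.7932,138.0410) → (180.2811,141.9810) → (170.7690,138.0410) → (166.8290,128.5289) → (170.7690,119.0168) → (180.2811,115.0768) → (189.7932,119.0168) → (193.7332,128.5289). Closed: final G1 returns to the first vertex.

**Shape 6** — `<polygon>` rectangle, stroke `#ff0000` → engrave (S247, F2711). Machine vertices: (107.2895,124.4940) → (171.5909,124.4940) → (171.5909,76.6293) → (107.2895,76.6293) → (107.2895,124.4940). Closed: final G1 returns to the first vertex.

**Shape 7** — `<polyline>` line segment, stroke `#ff0000` → engrave (S247, F2711). Machine vertices: (58.7431,126.9756) → (59.2202,28.9183). Open path.

G21
G90
G0 X38.6376 Y77.1965
M4 S816
G01 X133.7471 Y77.1965 F1641
G01 X133.7471 Y44.3310 F1641
G01 X38.6376 Y44.3310 F1641
G01 X38.6376 Y77.1965 F1641
M5
G0 X121.6056 Y30.4764
M4 S247
G01 X36.6504 Y14.1613 F2711
G01 X41.4627 Y117.5334 F2711
G01 X171.4924 Y64.7280 F2711
G01 X218.1472 Y38.2490 F2711
G01 X121.6056 Y30.4764 F2711
M5
G0 X25.6672 Y140.2662
M4 S247
G01 X84.6011 Y140.2662 F2711
G01 X84.6011 Y68.7573 F2711
G01 X25.6672 Y68.7573 F2711
G01 X25.6672 Y140.2662 F2711
M5
G0 X54.9665 Y141.6983
M4 S816
G01 X86.3687 Y144.4836 F1641
G01 X122.4044 Y138.6628 F1641
G01 X163.0736 Y124.2358 F1641
G01 X208.3763 Y101.2026 F1641
M5
G0 X193.7332 Y128.5289
M4 S816
G01 X189.7932 Y138.0410 F1641
G01 X180.2811 Y141.9810 F1641
G01 X170.7690 Y138.0410 F1641
G01 X166.8290 Y128.5289 F1641
G01 X170.7690 Y119.0168 F1641
G01 X180.2811 Y115.0768 F1641
G01 X189.7932 Y119.0168 F1641
G01 X193.7332 Y128.5289 F1641
M5
G0 X107.2895 Y124.4940
M4 S247
G01 X171.5909 Y124.4940 F2711
G01 X171.5909 Y76.6293 F2711
G01 X107.2895 Y76.6293 F2711
G01 X107.2895 Y124.4940 F2711
M5
G0 X58.7431 Y126.9756
M4 S247
G01 X59.2202 Y28.9183 F2711
M5
G0 X0.0000 Y0.0000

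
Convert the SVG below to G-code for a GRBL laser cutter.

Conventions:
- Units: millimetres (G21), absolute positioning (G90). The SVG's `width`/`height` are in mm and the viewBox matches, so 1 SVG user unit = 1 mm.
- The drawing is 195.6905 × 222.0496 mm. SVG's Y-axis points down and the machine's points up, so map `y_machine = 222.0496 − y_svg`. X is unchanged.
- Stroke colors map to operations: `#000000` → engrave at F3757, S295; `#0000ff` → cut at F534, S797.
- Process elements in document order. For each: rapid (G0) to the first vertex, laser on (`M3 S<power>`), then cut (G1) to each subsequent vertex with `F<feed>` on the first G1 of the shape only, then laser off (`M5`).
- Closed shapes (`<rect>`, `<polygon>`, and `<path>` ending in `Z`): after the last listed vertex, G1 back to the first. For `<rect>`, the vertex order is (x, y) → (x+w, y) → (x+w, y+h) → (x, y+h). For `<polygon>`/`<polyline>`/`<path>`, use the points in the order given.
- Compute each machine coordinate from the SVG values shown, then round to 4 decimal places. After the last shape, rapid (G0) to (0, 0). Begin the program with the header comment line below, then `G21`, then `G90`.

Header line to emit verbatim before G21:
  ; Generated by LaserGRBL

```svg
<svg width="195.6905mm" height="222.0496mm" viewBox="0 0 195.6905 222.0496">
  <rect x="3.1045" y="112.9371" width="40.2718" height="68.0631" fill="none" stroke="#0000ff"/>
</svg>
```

viewBox `0 0 195.6905 222.0496` with mm width/height → 1 unit = 1 mm. Flip: y_m = 222.0496 − y_svg.

**Shape 1** — `<rect>` rectangle, stroke `#0000ff` → cut (S797, F534). Machine vertices: (3.1045,109.1125) → (43.3763,109.1125) → (43.3763,41.0494) → (3.1045,41.0494) → (3.1045,109.1125). Closed: final G1 returns to the first vertex.

; Generated by LaserGRBL
G21
G90
G0 X3.1045 Y109.1125
M3 S797
G1 X43.3763 Y109.1125 F534
G1 X43.3763 Y41.0494
G1 X3.1045 Y41.0494
G1 X3.1045 Y109.1125
M5
G0 X0.0000 Y0.0000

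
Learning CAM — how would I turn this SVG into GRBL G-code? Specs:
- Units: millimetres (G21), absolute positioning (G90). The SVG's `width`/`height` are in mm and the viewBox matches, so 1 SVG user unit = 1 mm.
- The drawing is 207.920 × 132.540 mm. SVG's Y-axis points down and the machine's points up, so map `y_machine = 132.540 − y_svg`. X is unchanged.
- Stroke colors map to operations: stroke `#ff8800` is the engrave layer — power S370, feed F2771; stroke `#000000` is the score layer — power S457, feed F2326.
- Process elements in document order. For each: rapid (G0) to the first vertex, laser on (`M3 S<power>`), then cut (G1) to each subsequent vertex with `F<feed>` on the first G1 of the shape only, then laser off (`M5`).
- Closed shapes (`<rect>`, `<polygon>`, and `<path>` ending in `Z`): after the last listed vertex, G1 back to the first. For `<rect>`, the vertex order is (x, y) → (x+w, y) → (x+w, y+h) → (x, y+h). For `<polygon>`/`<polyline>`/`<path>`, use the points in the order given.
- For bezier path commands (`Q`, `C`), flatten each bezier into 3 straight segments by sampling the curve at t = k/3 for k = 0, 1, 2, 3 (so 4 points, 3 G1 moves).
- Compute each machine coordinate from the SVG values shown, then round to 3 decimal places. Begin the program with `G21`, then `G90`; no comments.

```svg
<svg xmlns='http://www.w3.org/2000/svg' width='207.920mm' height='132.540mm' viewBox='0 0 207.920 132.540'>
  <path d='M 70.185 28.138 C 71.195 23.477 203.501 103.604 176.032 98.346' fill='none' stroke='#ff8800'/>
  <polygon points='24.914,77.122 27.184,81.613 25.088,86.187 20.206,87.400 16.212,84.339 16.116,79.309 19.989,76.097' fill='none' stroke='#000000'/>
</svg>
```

G21
G90
G0 X70.185 Y104.402
M3 S370
G1 X104.180 Y87.103 F2771
G1 X161.023 Y51.095
G1 X176.032 Y34.194
M5
G0 X24.914 Y55.418
M3 S457
G1 X27.184 Y50.927 F2326
G1 X25.088 Y46.353
G1 X20.206 Y45.140
G1 X16.212 Y48.201
G1 X16.116 Y53.231
G1 X19.989 Y56.443
G1 X24.914 Y55.418
M5

Since the viewBox matches the mm dimensions, user units are millimetres directly. The only transform is the Y-flip y_m = 132.540 − y_svg.

Shape 1 is a cubic bezier drawn with `<path>`. Its stroke #ff8800 means engrave at S370, F2771. After flipping Y the toolpath is (70.185,104.402) → (104.180,87.103) → (161.023,51.095) → (176.032,34.194).

Shape 2 is a regular polygon drawn with `<polygon>`. Its stroke #000000 means score at S457, F2326. After flipping Y the toolpath is (24.914,55.418) → (27.184,50.927) → (25.088,46.353) → (20.206,45.140) → (16.212,48.201) → (16.116,53.231) → (19.989,56.443) → (24.914,55.418), returning to the start.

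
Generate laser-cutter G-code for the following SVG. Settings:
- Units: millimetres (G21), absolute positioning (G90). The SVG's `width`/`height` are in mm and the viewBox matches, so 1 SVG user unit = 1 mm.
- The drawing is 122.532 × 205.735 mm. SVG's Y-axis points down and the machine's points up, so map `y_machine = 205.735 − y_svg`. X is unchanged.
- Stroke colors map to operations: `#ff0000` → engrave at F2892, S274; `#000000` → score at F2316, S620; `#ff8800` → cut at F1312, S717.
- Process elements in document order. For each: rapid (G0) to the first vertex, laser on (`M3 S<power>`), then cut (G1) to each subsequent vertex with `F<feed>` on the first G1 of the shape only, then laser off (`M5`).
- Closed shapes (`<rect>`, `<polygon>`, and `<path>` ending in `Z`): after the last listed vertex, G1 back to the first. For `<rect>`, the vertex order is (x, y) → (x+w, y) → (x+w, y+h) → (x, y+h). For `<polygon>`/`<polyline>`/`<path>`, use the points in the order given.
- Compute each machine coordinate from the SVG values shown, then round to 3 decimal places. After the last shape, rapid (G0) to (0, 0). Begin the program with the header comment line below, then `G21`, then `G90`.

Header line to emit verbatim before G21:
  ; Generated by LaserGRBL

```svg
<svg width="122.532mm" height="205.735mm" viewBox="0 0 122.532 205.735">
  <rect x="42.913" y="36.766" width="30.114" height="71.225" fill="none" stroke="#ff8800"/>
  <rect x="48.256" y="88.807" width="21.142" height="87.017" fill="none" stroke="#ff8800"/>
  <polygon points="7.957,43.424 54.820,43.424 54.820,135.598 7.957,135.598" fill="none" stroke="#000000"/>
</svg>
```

Since the viewBox matches the mm dimensions, user units are millimetres directly. The only transform is the Y-flip y_m = 205.735 − y_svg.

Shape 1 is a rectangle drawn with `<rect>`. Its stroke #ff8800 means cut at S717, F1312. After flipping Y the toolpath is (42.913,168.969) → (73.027,168.969) → (73.027,97.744) → (42.913,97.744) → (42.913,168.969), returning to the start.

Shape 2 is a rectangle drawn with `<rect>`. Its stroke #ff8800 means cut at S717, F1312. After flipping Y the toolpath is (48.256,116.928) → (69.398,116.928) → (69.398,29.911) → (48.256,29.911) → (48.256,116.928), returning to the start.

Shape 3 is a rectangle drawn with `<polygon>`. Its stroke #000000 means score at S620, F2316. After flipping Y the toolpath is (7.957,162.311) → (54.820,162.311) → (54.820,70.137) → (7.957,70.137) → (7.957,162.311), returning to the start.

; Generated by LaserGRBL
G21
G90
G0 X42.913 Y168.969
M3 S717
G1 X73.027 Y168.969 F1312
G1 X73.027 Y97.744
G1 X42.913 Y97.744
G1 X42.913 Y168.969
M5
G0 X48.256 Y116.928
M3 S717
G1 X69.398 Y116.928 F1312
G1 X69.398 Y29.911
G1 X48.256 Y29.911
G1 X48.256 Y116.928
M5
G0 X7.957 Y162.311
M3 S620
G1 X54.820 Y162.311 F2316
G1 X54.820 Y70.137
G1 X7.957 Y70.137
G1 X7.957 Y162.311
M5
G0 X0.000 Y0.000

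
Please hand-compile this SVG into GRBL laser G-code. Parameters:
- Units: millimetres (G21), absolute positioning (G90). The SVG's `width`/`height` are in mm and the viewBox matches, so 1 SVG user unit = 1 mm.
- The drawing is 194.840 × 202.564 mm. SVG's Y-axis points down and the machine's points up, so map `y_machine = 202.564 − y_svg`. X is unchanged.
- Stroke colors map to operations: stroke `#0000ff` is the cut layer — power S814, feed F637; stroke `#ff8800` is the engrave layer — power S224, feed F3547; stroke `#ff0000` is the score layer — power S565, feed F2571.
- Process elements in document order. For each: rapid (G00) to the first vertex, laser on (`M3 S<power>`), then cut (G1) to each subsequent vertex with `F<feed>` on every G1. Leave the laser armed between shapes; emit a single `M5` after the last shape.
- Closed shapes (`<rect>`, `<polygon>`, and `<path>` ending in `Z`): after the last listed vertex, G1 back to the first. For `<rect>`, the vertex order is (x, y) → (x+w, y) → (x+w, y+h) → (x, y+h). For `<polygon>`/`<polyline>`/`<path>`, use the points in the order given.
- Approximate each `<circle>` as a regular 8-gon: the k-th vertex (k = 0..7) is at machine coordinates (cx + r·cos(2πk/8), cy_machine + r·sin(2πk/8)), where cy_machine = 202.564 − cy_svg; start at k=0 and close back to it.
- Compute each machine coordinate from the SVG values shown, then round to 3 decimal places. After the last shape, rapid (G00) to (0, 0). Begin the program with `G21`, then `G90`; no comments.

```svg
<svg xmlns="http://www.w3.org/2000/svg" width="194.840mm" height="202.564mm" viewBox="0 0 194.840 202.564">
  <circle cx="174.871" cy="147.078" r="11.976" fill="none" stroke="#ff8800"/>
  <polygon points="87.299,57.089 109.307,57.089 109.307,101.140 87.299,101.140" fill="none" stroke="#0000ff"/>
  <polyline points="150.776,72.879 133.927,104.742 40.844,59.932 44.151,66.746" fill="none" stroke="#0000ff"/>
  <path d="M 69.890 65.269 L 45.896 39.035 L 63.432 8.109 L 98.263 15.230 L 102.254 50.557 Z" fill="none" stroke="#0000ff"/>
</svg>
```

1 u = 1 mm; y_m = 202.564 − y.

[1] `<circle>` circle, #ff8800→engrave S224 F3547: (186.847,55.486) → (183.339,63.954) → (174.871,67.462) → (166.403,63.954) → (162.895,55.486) → (166.403,47.018) → (174.871,43.510) → (183.339,47.018) → (186.847,55.486) (closed)

[2] `<polygon>` rectangle, #0000ff→cut S814 F637: (87.299,145.475) → (109.307,145.475) → (109.307,101.424) → (87.299,101.424) → (87.299,145.475) (closed)

[3] `<polyline>` open polyline, #0000ff→cut S814 F637: (150.776,129.685) → (133.927,97.822) → (40.844,142.632) → (44.151,135.818)

[4] `<path>` regular polygon, #0000ff→cut S814 F637: (69.890,137.295) → (45.896,163.529) → (63.432,194.455) → (98.263,187.334) → (102.254,152.007) → (69.890,137.295) (closed)

G21
G90
G00 X186.847 Y55.486
M3 S224
G1 X183.339 Y63.954 F3547
G1 X174.871 Y67.462 F3547
G1 X166.403 Y63.954 F3547
G1 X162.895 Y55.486 F3547
G1 X166.403 Y47.018 F3547
G1 X174.871 Y43.510 F3547
G1 X183.339 Y47.018 F3547
G1 X186.847 Y55.486 F3547
G00 X87.299 Y145.475
M3 S814
G1 X109.307 Y145.475 F637
G1 X109.307 Y101.424 F637
G1 X87.299 Y101.424 F637
G1 X87.299 Y145.475 F637
G00 X150.776 Y129.685
M3 S814
G1 X133.927 Y97.822 F637
G1 X40.844 Y142.632 F637
G1 X44.151 Y135.818 F637
G00 X69.890 Y137.295
M3 S814
G1 X45.896 Y163.529 F637
G1 X63.432 Y194.455 F637
G1 X98.263 Y187.334 F637
G1 X102.254 Y152.007 F637
G1 X69.890 Y137.295 F637
M5
G00 X0.000 Y0.000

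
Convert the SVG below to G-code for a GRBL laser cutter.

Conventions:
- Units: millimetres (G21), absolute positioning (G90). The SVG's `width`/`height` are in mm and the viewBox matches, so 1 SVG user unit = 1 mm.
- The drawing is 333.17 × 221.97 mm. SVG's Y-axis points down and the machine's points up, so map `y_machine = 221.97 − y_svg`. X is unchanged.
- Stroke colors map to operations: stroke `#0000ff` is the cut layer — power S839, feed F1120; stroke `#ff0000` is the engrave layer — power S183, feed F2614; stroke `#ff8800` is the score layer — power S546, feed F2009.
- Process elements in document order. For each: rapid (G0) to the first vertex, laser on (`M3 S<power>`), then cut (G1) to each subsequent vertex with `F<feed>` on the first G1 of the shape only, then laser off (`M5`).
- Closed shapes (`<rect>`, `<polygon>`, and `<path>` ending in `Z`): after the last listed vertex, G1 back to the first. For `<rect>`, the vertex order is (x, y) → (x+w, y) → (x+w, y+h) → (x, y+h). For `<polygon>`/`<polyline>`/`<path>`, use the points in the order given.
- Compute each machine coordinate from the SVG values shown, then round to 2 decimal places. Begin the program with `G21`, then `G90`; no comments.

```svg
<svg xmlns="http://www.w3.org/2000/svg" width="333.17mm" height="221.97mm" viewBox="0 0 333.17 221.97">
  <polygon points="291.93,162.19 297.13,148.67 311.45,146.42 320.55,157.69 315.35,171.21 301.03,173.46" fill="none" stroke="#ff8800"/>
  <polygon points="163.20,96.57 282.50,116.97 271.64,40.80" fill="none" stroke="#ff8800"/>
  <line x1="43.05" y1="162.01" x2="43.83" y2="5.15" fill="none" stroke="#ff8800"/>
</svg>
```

1 u = 1 mm; y_m = 221.97 − y.

[1] `<polygon>` regular polygon, #ff8800→score S546 F2009: (291.93,59.78) → (297.13,73.30) → (311.45,75.55) → (320.55,64.28) → (315.35,50.76) → (301.03,48.51) → (291.93,59.78) (closed)

[2] `<polygon>` closed polygon, #ff8800→score S546 F2009: (163.20,125.40) → (282.50,105.00) → (271.64,181.17) → (163.20,125.40) (closed)

[3] `<line>` line segment, #ff8800→score S546 F2009: (43.05,59.96) → (43.83,216.82)

G21
G90
G0 X291.93 Y59.78
M3 S546
G1 X297.13 Y73.30 F2009
G1 X311.45 Y75.55
G1 X320.55 Y64.28
G1 X315.35 Y50.76
G1 X301.03 Y48.51
G1 X291.93 Y59.78
M5
G0 X163.20 Y125.40
M3 S546
G1 X282.50 Y105.00 F2009
G1 X271.64 Y181.17
G1 X163.20 Y125.40
M5
G0 X43.05 Y59.96
M3 S546
G1 X43.83 Y216.82 F2009
M5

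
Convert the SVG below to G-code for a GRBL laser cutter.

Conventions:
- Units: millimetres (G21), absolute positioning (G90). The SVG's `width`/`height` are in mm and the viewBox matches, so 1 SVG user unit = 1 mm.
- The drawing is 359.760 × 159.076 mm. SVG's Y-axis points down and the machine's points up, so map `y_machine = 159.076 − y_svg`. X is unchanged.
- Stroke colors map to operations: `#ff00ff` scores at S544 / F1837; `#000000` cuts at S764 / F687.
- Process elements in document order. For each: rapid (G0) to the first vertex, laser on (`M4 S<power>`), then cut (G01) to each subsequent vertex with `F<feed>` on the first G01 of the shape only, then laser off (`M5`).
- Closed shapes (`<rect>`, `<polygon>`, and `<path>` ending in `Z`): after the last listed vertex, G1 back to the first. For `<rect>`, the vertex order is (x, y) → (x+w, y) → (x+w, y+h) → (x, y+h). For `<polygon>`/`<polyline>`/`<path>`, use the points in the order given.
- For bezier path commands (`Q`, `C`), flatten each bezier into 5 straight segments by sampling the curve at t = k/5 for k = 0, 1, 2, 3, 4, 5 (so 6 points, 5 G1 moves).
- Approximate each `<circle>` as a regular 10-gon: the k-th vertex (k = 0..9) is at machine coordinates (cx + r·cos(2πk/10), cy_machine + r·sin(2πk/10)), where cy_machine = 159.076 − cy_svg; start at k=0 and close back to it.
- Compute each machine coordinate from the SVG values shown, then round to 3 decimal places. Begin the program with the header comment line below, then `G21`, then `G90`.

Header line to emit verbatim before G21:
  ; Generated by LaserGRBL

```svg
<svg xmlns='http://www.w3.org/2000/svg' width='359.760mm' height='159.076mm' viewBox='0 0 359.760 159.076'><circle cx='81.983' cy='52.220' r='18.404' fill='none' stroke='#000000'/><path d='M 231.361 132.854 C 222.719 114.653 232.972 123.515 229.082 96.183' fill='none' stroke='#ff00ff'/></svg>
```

Since the viewBox matches the mm dimensions, user units are millimetres directly. The only transform is the Y-flip y_m = 159.076 − y_svg.

Shape 1 is a circle drawn with `<circle>`. Its stroke #000000 means cut at S764, F687. After flipping Y the toolpath is (100.387,106.856) → (96.872,117.674) → (87.670,124.359) → (76.296,124.359) → (67.094,117.674) → (63.579,106.856) → (67.094,96.038) → (76.296,89.353) → (87.670,89.353) → (96.872,96.038) → (100.387,106.856), returning to the start.

Shape 2 is a cubic bezier drawn with `<path>`. Its stroke #ff00ff means score at S544, F1837. After flipping Y the toolpath is (231.361,26.222) → (228.179,34.401) → (227.946,39.121) → (229.076,43.419) → (229.983,50.331) → (229.082,62.893).

; Generated by LaserGRBL
G21
G90
G0 X100.387 Y106.856
M4 S764
G01 X96.872 Y117.674 F687
G01 X87.670 Y124.359
G01 X76.296 Y124.359
G01 X67.094 Y117.674
G01 X63.579 Y106.856
G01 X67.094 Y96.038
G01 X76.296 Y89.353
G01 X87.670 Y89.353
G01 X96.872 Y96.038
G01 X100.387 Y106.856
M5
G0 X231.361 Y26.222
M4 S544
G01 X228.179 Y34.401 F1837
G01 X227.946 Y39.121
G01 X229.076 Y43.419
G01 X229.983 Y50.331
G01 X229.082 Y62.893
M5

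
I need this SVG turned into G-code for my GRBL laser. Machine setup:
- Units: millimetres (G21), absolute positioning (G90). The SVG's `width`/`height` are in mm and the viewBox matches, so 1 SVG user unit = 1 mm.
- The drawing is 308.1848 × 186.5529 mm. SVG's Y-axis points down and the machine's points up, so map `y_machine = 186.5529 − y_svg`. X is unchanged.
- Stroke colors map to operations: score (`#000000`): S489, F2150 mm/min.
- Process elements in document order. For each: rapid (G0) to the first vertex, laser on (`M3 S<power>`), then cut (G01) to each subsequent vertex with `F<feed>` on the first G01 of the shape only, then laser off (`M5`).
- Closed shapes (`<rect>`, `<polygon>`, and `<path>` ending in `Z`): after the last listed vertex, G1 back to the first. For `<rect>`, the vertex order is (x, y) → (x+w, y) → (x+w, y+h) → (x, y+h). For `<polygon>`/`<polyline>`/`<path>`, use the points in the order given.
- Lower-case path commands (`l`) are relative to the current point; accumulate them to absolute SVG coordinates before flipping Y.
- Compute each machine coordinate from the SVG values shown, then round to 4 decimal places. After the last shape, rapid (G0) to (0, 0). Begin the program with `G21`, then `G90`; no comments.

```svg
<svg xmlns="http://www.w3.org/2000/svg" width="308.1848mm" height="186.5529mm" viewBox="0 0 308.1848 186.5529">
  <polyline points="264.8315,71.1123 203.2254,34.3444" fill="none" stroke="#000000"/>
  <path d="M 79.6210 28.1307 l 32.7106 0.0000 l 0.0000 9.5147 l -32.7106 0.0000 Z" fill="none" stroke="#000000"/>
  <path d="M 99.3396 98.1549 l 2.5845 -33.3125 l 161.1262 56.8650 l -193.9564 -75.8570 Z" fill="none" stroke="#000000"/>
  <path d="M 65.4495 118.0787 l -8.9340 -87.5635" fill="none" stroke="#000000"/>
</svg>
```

G21
G90
G0 X264.8315 Y115.4406
M3 S489
G01 X203.2254 Y152.2085 F2150
M5
G0 X79.6210 Y158.4222
M3 S489
G01 X112.3316 Y158.4222 F2150
G01 X112.3316 Y148.9075
G01 X79.6210 Y148.9075
G01 X79.6210 Y158.4222
M5
G0 X99.3396 Y88.3980
M3 S489
G01 X101.9241 Y121.7105 F2150
G01 X263.0503 Y64.8455
G01 X69.0939 Y140.7025
G01 X99.3396 Y88.3980
M5
G0 X65.4495 Y68.4742
M3 S489
G01 X56.5155 Y156.0377 F2150
M5
G0 X0.0000 Y0.0000

viewBox `0 0 308.1848 186.5529` with mm width/height → 1 unit = 1 mm. Flip: y_m = 186.5529 − y_svg.

**Shape 1** — `<polyline>` line segment, stroke `#000000` → score (S489, F2150). Machine vertices: (264.8315,115.4406) → (203.2254,152.2085). Open path.

**Shape 2** — `<path>` rectangle, stroke `#000000` → score (S489, F2150). Machine vertices: (79.6210,158.4222) → (112.3316,158.4222) → (112.3316,148.9075) → (79.6210,148.9075) → (79.6210,158.4222). Closed: final G1 returns to the first vertex.

**Shape 3** — `<path>` closed polygon, stroke `#000000` → score (S489, F2150). Machine vertices: (99.3396,88.3980) → (101.9241,121.7105) → (263.0503,64.8455) → (69.0939,140.7025) → (99.3396,88.3980). Closed: final G1 returns to the first vertex.

**Shape 4** — `<path>` line segment, stroke `#000000` → score (S489, F2150). Machine vertices: (65.4495,68.4742) → (56.5155,156.0377). Open path.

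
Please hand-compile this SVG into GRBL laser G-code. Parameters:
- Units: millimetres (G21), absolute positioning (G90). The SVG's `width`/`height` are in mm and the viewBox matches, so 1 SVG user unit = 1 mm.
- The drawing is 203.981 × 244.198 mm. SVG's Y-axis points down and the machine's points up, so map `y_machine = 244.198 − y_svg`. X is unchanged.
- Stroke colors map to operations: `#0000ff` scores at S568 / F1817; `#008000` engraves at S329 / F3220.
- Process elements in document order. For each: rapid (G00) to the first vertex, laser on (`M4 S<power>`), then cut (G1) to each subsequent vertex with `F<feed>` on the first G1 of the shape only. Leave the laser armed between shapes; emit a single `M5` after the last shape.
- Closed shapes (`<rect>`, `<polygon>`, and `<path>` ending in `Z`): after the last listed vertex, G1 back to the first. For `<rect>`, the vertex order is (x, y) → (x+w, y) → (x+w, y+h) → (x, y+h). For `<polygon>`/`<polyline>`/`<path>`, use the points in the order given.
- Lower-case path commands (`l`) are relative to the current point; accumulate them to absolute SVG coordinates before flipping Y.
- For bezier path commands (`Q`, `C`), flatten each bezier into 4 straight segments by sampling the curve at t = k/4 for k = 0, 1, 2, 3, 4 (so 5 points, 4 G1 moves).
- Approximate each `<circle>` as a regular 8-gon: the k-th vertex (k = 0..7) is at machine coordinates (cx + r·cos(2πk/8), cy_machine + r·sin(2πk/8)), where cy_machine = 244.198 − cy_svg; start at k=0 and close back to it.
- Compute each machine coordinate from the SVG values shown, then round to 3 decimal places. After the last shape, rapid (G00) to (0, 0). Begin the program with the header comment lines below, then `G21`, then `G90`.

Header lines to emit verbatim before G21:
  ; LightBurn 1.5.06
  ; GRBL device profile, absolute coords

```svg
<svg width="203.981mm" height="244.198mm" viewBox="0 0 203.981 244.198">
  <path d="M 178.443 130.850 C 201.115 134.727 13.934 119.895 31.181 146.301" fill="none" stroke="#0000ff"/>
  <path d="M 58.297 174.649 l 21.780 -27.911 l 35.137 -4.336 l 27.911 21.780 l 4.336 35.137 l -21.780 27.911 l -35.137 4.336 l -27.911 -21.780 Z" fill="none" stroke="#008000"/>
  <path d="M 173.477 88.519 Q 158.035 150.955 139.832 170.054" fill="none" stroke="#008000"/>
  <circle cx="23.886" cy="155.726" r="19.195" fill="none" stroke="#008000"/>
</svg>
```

; LightBurn 1.5.06
; GRBL device profile, absolute coords
G21
G90
G00 X178.443 Y113.348
M4 S568
G1 X162.573 Y113.012 F1817
G1 X106.846 Y114.071
G1 X50.103 Y110.906
G1 X31.181 Y97.897
G00 X58.297 Y69.549
M4 S329
G1 X80.077 Y97.460 F3220
G1 X115.214 Y101.796
G1 X143.125 Y80.016
G1 X147.461 Y44.879
G1 X125.681 Y16.968
G1 X90.544 Y12.632
G1 X62.633 Y34.412
G1 X58.297 Y69.549
G00 X173.477 Y155.679
M4 S329
G1 X165.583 Y127.170 F3220
G1 X157.345 Y104.077
G1 X148.761 Y86.402
G1 X139.832 Y74.144
G00 X43.081 Y88.472
M4 S329
G1 X37.459 Y102.045 F3220
G1 X23.886 Y107.667
G1 X10.313 Y102.045
G1 X4.691 Y88.472
G1 X10.313 Y74.899
G1 X23.886 Y69.277
G1 X37.459 Y74.899
G1 X43.081 Y88.472
M5
G00 X0.000 Y0.000

viewBox `0 0 203.981 244.198` with mm width/height → 1 unit = 1 mm. Flip: y_m = 244.198 − y_svg.

**Shape 1** — `<path>` cubic bezier, stroke `#0000ff` → score (S568, F1817). Control points (SVG): P0=(178.443,130.850), P1=(201.115,134.727), P2=(13.934,119.895), P3=(31.181,146.301); sampled at t=k/4. Machine vertices: (178.443,113.348) → (162.573,113.012) → (106.846,114.071) → (50.103,110.906) → (31.181,97.897). Open path.

**Shape 2** — `<path>` regular polygon, stroke `#008000` → engrave (S329, F3220). Machine vertices: (58.297,69.549) → (80.077,97.460) → (115.214,101.796) → (143.125,80.016) → (147.461,44.879) → (125.681,16.968) → (90.544,12.632) → (62.633,34.412) → (58.297,69.549). Closed: final G1 returns to the first vertex.

**Shape 3** — `<path>` quadratic bezier, stroke `#008000` → engrave (S329, F3220). Control points (SVG): P0=(173.477,88.519), P1=(158.035,150.955), P2=(139.832,170.054); sampled at t=k/4. Machine vertices: (173.477,155.679) → (165.583,127.170) → (157.345,104.077) → (148.761,86.402) → (139.832,74.144). Open path.

**Shape 4** — `<circle>` circle, stroke `#008000` → engrave (S329, F3220). Machine vertices: (43.081,88.472) → (37.459,102.045) → (23.886,107.667) → (10.313,102.045) → (4.691,88.472) → (10.313,74.899) → (23.886,69.277) → (37.459,74.899) → (43.081,88.472). Closed: final G1 returns to the first vertex.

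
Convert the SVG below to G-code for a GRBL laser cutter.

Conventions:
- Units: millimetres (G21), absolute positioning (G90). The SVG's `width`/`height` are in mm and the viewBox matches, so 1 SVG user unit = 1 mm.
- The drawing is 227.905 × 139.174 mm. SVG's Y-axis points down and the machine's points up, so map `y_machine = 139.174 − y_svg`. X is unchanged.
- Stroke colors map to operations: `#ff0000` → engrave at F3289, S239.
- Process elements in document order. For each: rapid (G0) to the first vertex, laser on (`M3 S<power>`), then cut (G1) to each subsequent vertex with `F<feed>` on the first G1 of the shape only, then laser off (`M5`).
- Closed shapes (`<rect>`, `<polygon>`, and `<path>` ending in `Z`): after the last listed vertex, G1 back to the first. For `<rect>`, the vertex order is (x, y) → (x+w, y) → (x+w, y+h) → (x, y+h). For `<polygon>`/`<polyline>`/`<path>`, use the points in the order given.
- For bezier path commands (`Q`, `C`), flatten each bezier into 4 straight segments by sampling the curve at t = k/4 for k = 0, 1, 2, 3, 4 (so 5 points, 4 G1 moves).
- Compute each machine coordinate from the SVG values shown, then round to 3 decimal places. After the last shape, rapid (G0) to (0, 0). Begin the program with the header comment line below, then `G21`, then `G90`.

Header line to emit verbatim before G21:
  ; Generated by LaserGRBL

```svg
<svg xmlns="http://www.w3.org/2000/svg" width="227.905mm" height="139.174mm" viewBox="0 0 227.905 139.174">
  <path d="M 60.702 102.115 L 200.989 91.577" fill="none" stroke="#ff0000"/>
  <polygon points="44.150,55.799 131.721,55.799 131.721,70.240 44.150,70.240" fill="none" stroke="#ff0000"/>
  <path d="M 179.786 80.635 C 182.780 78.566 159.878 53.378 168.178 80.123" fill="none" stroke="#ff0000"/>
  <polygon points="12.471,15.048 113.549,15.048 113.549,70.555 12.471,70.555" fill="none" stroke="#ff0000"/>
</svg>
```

Since the viewBox matches the mm dimensions, user units are millimetres directly. The only transform is the Y-flip y_m = 139.174 − y_svg.

Shape 1 is a line segment drawn with `<path>`. Its stroke #ff0000 means engrave at S239, F3289. After flipping Y the toolpath is (60.702,37.059) → (200.989,47.597).

Shape 2 is a rectangle drawn with `<polygon>`. Its stroke #ff0000 means engrave at S239, F3289. After flipping Y the toolpath is (44.150,83.375) → (131.721,83.375) → (131.721,68.934) → (44.150,68.934) → (44.150,83.375), returning to the start.

Shape 3 is a cubic bezier drawn with `<path>`. Its stroke #ff0000 means engrave at S239, F3289. After flipping Y the toolpath is (179.786,58.539) → (178.068,63.253) → (171.992,69.600) → (166.911,70.545) → (168.178,59.051).

Shape 4 is a rectangle drawn with `<polygon>`. Its stroke #ff0000 means engrave at S239, F3289. After flipping Y the toolpath is (12.471,124.126) → (113.549,124.126) → (113.549,68.619) → (12.471,68.619) → (12.471,124.126), returning to the start.

; Generated by LaserGRBL
G21
G90
G0 X60.702 Y37.059
M3 S239
G1 X200.989 Y47.597 F3289
M5
G0 X44.150 Y83.375
M3 S239
G1 X131.721 Y83.375 F3289
G1 X131.721 Y68.934
G1 X44.150 Y68.934
G1 X44.150 Y83.375
M5
G0 X179.786 Y58.539
M3 S239
G1 X178.068 Y63.253 F3289
G1 X171.992 Y69.600
G1 X166.911 Y70.545
G1 X168.178 Y59.051
M5
G0 X12.471 Y124.126
M3 S239
G1 X113.549 Y124.126 F3289
G1 X113.549 Y68.619
G1 X12.471 Y68.619
G1 X12.471 Y124.126
M5
G0 X0.000 Y0.000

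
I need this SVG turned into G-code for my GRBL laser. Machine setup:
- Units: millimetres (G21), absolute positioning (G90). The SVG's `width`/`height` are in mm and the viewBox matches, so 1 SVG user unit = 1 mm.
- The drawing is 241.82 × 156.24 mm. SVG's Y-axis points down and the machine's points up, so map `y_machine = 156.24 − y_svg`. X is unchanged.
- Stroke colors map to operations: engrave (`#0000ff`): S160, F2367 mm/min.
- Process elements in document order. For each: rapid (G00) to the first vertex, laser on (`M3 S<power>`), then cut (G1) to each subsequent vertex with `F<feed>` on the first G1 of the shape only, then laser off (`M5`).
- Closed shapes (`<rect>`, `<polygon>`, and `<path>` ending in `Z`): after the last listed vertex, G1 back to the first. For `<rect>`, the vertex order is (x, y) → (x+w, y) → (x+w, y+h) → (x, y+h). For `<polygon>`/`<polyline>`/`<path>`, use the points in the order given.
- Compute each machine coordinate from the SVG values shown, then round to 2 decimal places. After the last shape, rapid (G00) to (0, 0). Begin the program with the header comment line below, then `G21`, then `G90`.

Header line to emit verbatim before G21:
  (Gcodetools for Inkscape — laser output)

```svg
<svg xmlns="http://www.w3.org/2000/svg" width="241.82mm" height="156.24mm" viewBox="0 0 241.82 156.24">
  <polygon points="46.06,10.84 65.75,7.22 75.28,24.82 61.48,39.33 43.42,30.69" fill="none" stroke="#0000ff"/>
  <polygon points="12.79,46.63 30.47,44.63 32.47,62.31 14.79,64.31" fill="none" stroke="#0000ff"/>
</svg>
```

Since the viewBox matches the mm dimensions, user units are millimetres directly. The only transform is the Y-flip y_m = 156.24 − y_svg.

Shape 1 is a regular polygon drawn with `<polygon>`. Its stroke #0000ff means engrave at S160, F2367. After flipping Y the toolpath is (46.06,145.40) → (65.75,149.02) → (75.28,131.42) → (61.48,116.91) → (43.42,125.55) → (46.06,145.40), returning to the start.

Shape 2 is a regular polygon drawn with `<polygon>`. Its stroke #0000ff means engrave at S160, F2367. After flipping Y the toolpath is (12.79,109.61) → (30.47,111.61) → (32.47,93.93) → (14.79,91.93) → (12.79,109.61), returning to the start.

(Gcodetools for Inkscape — laser output)
G21
G90
G00 X46.06 Y145.40
M3 S160
G1 X65.75 Y149.02 F2367
G1 X75.28 Y131.42
G1 X61.48 Y116.91
G1 X43.42 Y125.55
G1 X46.06 Y145.40
M5
G00 X12.79 Y109.61
M3 S160
G1 X30.47 Y111.61 F2367
G1 X32.47 Y93.93
G1 X14.79 Y91.93
G1 X12.79 Y109.61
M5
G00 X0.00 Y0.00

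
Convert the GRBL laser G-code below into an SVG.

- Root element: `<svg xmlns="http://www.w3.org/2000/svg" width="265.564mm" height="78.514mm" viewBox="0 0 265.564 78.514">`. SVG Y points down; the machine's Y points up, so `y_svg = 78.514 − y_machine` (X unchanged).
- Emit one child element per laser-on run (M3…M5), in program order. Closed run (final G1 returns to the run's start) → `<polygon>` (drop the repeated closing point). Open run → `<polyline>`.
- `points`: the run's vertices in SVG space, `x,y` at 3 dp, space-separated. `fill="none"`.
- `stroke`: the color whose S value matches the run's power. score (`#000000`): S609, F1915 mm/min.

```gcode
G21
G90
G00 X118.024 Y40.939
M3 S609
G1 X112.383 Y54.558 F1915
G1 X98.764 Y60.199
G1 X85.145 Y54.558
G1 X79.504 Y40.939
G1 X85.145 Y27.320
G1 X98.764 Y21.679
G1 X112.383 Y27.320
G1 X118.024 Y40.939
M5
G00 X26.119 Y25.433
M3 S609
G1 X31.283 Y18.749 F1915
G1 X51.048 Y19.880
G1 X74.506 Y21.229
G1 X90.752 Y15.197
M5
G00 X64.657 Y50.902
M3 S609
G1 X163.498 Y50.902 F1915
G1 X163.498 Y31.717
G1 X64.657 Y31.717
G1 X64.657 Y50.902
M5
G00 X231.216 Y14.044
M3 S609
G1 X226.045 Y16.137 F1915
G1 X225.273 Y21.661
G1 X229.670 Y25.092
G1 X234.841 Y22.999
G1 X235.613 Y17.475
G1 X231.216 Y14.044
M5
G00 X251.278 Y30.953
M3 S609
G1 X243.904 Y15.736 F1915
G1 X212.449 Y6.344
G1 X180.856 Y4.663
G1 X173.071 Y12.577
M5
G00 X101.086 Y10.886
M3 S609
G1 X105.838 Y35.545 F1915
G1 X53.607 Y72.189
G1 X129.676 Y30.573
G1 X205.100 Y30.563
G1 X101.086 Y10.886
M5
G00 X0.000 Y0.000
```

Machine Y-up, SVG Y-down with viewBox height 78.514, so y_svg = 78.514 − y_machine; X carries over. Every run uses S609, so all elements get stroke `#000000` (score).

Run 1: The run returns to its start, so emit a `<polygon>` with points (Y-flipped): 118.024,37.575 112.383,23.956 98.764,18.315 85.145,23.956 79.504,37.575 85.145,51.194 98.764,56.835 112.383,51.194.

Run 2: The run is open, so emit a `<polyline>` with points (Y-flipped): 26.119,53.081 31.283,59.765 51.048,58.634 74.506,57.285 90.752,63.317.

Run 3: The run returns to its start, so emit a `<polygon>` with points (Y-flipped): 64.657,27.612 163.498,27.612 163.498,46.797 64.657,46.797.

Run 4: The run returns to its start, so emit a `<polygon>` with points (Y-flipped): 231.216,64.470 226.045,62.377 225.273,56.853 229.670,53.422 234.841,55.515 235.613,61.039.

Run 5: The run is open, so emit a `<polyline>` with points (Y-flipped): 251.278,47.561 243.904,62.778 212.449,72.170 180.856,73.851 173.071,65.937.

Run 6: The run returns to its start, so emit a `<polygon>` with points (Y-flipped): 101.086,67.628 105.838,42.969 53.607,6.325 129.676,47.941 205.100,47.951.

<svg xmlns="http://www.w3.org/2000/svg" width="265.564mm" height="78.514mm" viewBox="0 0 265.564 78.514">
  <polygon points="118.024,37.575 112.383,23.956 98.764,18.315 85.145,23.956 79.504,37.575 85.145,51.194 98.764,56.835 112.383,51.194" fill="none" stroke="#000000"/>
  <polyline points="26.119,53.081 31.283,59.765 51.048,58.634 74.506,57.285 90.752,63.317" fill="none" stroke="#000000"/>
  <polygon points="64.657,27.612 163.498,27.612 163.498,46.797 64.657,46.797" fill="none" stroke="#000000"/>
  <polygon points="231.216,64.470 226.045,62.377 225.273,56.853 229.670,53.422 234.841,55.515 235.613,61.039" fill="none" stroke="#000000"/>
  <polyline points="251.278,47.561 243.904,62.778 212.449,72.170 180.856,73.851 173.071,65.937" fill="none" stroke="#000000"/>
  <polygon points="101.086,67.628 105.838,42.969 53.607,6.325 129.676,47.941 205.100,47.951" fill="none" stroke="#000000"/>
</svg>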